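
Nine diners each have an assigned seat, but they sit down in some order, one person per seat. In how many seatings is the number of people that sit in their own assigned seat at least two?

Sum C(9,i)·!(9-i) for i = 2..9:
  i=2: C(9,2)·!7 = 36·1854 = 66744
  i=3: C(9,3)·!6 = 84·265 = 22260
  i=4: C(9,4)·!5 = 126·44 = 5544
  i=5: C(9,5)·!4 = 126·9 = 1134
  i=6: C(9,6)·!3 = 84·2 = 168
  i=7: C(9,7)·!2 = 36·1 = 36
  i=8: C(9,8)·!1 = 9·0 = 0
  i=9: C(9,9)·!0 = 1·1 = 1
Total = 95887.

95887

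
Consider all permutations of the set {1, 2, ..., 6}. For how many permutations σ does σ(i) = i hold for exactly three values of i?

40

Pick the 3 fixed positions: C(6,3) = 20 ways.
The other 3 form a derangement: !3 = 2.
Total: 20 × 2 = 40.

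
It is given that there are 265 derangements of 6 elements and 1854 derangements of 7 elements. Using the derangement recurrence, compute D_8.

D_8 = (8-1)·(D_7 + D_6) = 7·(1854 + 265) = 7·2119 = 14833.

14833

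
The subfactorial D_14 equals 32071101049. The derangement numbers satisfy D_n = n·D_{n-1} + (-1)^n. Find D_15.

D_15 = 15·32071101049 - 1 = 481066515734.

481066515734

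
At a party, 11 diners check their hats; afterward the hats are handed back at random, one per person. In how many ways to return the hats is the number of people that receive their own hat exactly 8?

330

Pick the 8 fixed positions: C(11,8) = 165 ways.
The remaining 3 must be deranged: !3 = 2.
Total: 165 × 2 = 330.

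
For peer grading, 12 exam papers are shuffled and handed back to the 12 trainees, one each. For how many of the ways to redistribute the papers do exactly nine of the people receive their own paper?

440

Choose which 9 of the 12 are fixed: C(12,9) = 220.
The remaining 3 must be deranged: !3 = 2.
Total: 220 × 2 = 440.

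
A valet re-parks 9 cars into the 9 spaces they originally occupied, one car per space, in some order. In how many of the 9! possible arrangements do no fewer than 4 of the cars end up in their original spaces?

6883

# with exactly i fixed is C(9,i)·!(9-i); sum over i=4..9:
  i=4: C(9,4)·!5 = 126·44 = 5544
  i=5: C(9,5)·!4 = 126·9 = 1134
  i=6: C(9,6)·!3 = 84·2 = 168
  i=7: C(9,7)·!2 = 36·1 = 36
  i=8: C(9,8)·!1 = 9·0 = 0
  i=9: C(9,9)·!0 = 1·1 = 1
Total = 6883.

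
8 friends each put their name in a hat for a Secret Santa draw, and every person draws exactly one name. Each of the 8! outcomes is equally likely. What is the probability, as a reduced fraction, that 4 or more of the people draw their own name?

Favorable outcomes: Σ_{i≥4} C(8,i)·!(8-i) = 70·9 + 56·2 + 28·1 + 8·0 + 1·1 = 771.
Total outcomes: 8! = 40320.
Probability = 771/40320 = 257/13440.

257/13440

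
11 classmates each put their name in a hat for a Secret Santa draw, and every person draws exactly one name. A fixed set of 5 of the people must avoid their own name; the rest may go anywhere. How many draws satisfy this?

Let A_j be the event that the j-th constrained one is fixed. By inclusion-exclusion over the 5 events:
Σ_{j=0}^{5} (-1)^j C(5,j)(11-j)!
= C(5,0)·11! - C(5,1)·10! + C(5,2)·9! - C(5,3)·8! + C(5,4)·7! - C(5,5)·6!
= 39916800 - 18144000 + 3628800 - 403200 + 25200 - 720
= 25022880

25022880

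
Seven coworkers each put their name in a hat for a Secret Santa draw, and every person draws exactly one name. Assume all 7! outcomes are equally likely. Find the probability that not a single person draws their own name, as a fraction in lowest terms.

103/280

Favorable outcomes: !7 = 1854.
Total outcomes: 7! = 5040.
Probability = 1854/5040 = 103/280.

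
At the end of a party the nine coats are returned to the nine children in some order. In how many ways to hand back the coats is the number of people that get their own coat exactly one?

Pick the single fixed position: C(9,1) = 9 ways.
The remaining 8 must be deranged: !8 = 14833.
Total: 9 × 14833 = 133497.

133497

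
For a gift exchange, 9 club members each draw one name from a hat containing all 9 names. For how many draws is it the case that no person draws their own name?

133496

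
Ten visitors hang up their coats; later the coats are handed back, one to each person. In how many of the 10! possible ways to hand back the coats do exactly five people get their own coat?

Pick the 5 fixed positions: C(10,5) = 252 ways.
The remaining 5 must be deranged: !5 = 44.
Total: 252 × 44 = 11088.

11088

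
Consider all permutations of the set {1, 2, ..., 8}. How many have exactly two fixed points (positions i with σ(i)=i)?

7420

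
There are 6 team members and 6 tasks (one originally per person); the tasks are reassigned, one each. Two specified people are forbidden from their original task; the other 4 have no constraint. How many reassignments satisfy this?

Inclusion-exclusion on the 2 forbidden self-matches:
Σ_{j=0}^{2} (-1)^j C(2,j)(6-j)!
= C(2,0)·6! - C(2,1)·5! + C(2,2)·4!
= 720 - 240 + 24
= 504

504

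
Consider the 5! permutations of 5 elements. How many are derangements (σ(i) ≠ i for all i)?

44

Use !n = (n-1)(!(n-1) + !(n-2)).
!5 = 4·(9 + 2) = 4·11 = 44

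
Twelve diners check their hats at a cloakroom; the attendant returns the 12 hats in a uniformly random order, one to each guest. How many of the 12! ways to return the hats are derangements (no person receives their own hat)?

!12 is the nearest integer to 12!/e.
12! = 479001600, and 479001600/e ≈ 176214840.93, so !12 = 176214841.

176214841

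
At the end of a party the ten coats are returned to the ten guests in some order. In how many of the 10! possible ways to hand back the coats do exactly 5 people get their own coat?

Pick the 5 fixed positions: C(10,5) = 252 ways.
The other 5 form a derangement: !5 = 44.
Total: 252 × 44 = 11088.

11088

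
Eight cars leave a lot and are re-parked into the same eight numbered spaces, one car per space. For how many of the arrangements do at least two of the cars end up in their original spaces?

# with exactly i fixed is C(8,i)·!(8-i); sum over i=2..8:
  i=2: C(8,2)·!6 = 28·265 = 7420
  i=3: C(8,3)·!5 = 56·44 = 2464
  i=4: C(8,4)·!4 = 70·9 = 630
  i=5: C(8,5)·!3 = 56·2 = 112
  i=6: C(8,6)·!2 = 28·1 = 28
  i=7: C(8,7)·!1 = 8·0 = 0
  i=8: C(8,8)·!0 = 1·1 = 1
Total = 10655.

10655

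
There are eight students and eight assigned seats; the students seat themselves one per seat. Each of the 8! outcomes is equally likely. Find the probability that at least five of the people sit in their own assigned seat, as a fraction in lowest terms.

Favorable outcomes: Σ_{i≥5} C(8,i)·!(8-i) = 56·2 + 28·1 + 8·0 + 1·1 = 141.
Total outcomes: 8! = 40320.
Probability = 141/40320 = 47/13440.

47/13440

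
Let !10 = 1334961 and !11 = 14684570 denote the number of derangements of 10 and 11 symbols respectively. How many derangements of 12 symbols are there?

176214841

!12 = (12-1)·(!11 + !10) = 11·(14684570 + 1334961) = 11·16019531 = 176214841.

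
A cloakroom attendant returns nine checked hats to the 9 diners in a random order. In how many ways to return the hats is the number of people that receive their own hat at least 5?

# with exactly i fixed is C(9,i)·!(9-i); sum over i=5..9:
  i=5: C(9,5)·!4 = 126·9 = 1134
  i=6: C(9,6)·!3 = 84·2 = 168
  i=7: C(9,7)·!2 = 36·1 = 36
  i=8: C(9,8)·!1 = 9·0 = 0
  i=9: C(9,9)·!0 = 1·1 = 1
Total = 1339.

1339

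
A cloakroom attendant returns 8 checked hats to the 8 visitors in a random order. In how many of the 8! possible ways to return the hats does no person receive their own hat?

The number of derangements of 8 is !8 = Σ_{k=0}^{8} (-1)^k·8!/k!
= 8! - 8!/1! + 8!/2! - 8!/3! + 8!/4! - 8!/5! + 8!/6! - 8!/7! + 8!/8!
= 40320 - 40320 + 20160 - 6720 + 1680 - 336 + 56 - 8 + 1
= 14833

14833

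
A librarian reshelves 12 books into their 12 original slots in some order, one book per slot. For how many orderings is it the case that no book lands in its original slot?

176214841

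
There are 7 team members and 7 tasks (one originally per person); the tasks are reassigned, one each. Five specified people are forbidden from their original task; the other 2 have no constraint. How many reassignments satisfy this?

2428

Let A_j be the event that the j-th constrained one is fixed. By inclusion-exclusion over the 5 events:
Σ_{j=0}^{5} (-1)^j C(5,j)(7-j)!
= C(5,0)·7! - C(5,1)·6! + C(5,2)·5! - C(5,3)·4! + C(5,4)·3! - C(5,5)·2!
= 5040 - 3600 + 1200 - 240 + 30 - 2
= 2428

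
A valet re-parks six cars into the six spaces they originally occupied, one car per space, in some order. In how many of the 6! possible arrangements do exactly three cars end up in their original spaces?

40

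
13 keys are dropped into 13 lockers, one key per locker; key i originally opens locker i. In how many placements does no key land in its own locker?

The number of derangements of 13 is !13 = Σ_{k=0}^{13} (-1)^k·13!/k!
= 13! - 13!/1! + 13!/2! - 13!/3! + 13!/4! - 13!/5! + 13!/6! - 13!/7! + 13!/8! - 13!/9! + 13!/10! - 13!/11! + 13!/12! - 13!/13!
= 6227020800 - 6227020800 + 3113510400 - 1037836800 + 259459200 - 51891840 + 8648640 - 1235520 + 154440 - 17160 + 1716 - 156 + 13 - 1
= 2290792932

2290792932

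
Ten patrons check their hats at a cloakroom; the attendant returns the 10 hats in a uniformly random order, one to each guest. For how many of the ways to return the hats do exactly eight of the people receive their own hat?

45

Choose which 8 of the 10 are fixed: C(10,8) = 45.
The other 2 form a derangement: !2 = 1.
Total: 45 × 1 = 45.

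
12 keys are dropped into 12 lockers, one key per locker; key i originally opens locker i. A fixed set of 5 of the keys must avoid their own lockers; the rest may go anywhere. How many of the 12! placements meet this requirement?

312273360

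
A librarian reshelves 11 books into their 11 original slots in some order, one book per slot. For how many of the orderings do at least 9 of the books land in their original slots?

Sum C(11,i)·!(11-i) for i = 9..11:
  i=9: C(11,9)·!2 = 55·1 = 55
  i=10: C(11,10)·!1 = 11·0 = 0
  i=11: C(11,11)·!0 = 1·1 = 1
Total = 56.

56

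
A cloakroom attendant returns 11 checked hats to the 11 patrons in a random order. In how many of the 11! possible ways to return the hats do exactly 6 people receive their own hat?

Choose which 6 of the 11 are fixed: C(11,6) = 462.
The other 5 form a derangement: !5 = 44.
Total: 462 × 44 = 20328.

20328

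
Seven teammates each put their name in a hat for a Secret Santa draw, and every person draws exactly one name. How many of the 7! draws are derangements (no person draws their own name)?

By inclusion-exclusion, !7 = Σ (-1)^k · 7!/k! for k=0..7
= 7! - 7!/1! + 7!/2! - 7!/3! + 7!/4! - 7!/5! + 7!/6! - 7!/7!
= 5040 - 5040 + 2520 - 840 + 210 - 42 + 7 - 1
= 1854

1854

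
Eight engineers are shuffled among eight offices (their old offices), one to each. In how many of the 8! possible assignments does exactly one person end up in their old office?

14832

Choose which one of the 8 is fixed: C(8,1) = 8.
The remaining 7 must be deranged: !7 = 1854.
Total: 8 × 1854 = 14832.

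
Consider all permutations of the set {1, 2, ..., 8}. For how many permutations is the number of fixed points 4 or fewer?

# with exactly i fixed is C(8,i)·!(8-i); sum over i=0..4:
  i=0: C(8,0)·!8 = 1·14833 = 14833
  i=1: C(8,1)·!7 = 8·1854 = 14832
  i=2: C(8,2)·!6 = 28·265 = 7420
  i=3: C(8,3)·!5 = 56·44 = 2464
  i=4: C(8,4)·!4 = 70·9 = 630
Total = 40179.

40179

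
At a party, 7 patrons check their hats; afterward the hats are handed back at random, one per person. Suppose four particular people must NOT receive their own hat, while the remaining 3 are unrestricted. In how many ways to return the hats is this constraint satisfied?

2790

Inclusion-exclusion on the 4 forbidden self-matches:
Σ_{j=0}^{4} (-1)^j C(4,j)(7-j)!
= C(4,0)·7! - C(4,1)·6! + C(4,2)·5! - C(4,3)·4! + C(4,4)·3!
= 5040 - 2880 + 720 - 96 + 6
= 2790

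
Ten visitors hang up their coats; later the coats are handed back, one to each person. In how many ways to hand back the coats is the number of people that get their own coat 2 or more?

Sum C(10,i)·!(10-i) for i = 2..10:
  i=2: C(10,2)·!8 = 45·14833 = 667485
  i=3: C(10,3)·!7 = 120·1854 = 222480
  i=4: C(10,4)·!6 = 210·265 = 55650
  i=5: C(10,5)·!5 = 252·44 = 11088
  i=6: C(10,6)·!4 = 210·9 = 1890
  i=7: C(10,7)·!3 = 120·2 = 240
  i=8: C(10,8)·!2 = 45·1 = 45
  i=9: C(10,9)·!1 = 10·0 = 0
  i=10: C(10,10)·!0 = 1·1 = 1
Total = 958879.

958879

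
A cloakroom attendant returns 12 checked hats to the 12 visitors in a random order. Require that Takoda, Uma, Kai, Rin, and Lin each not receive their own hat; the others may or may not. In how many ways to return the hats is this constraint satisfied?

Inclusion-exclusion on the 5 forbidden self-matches:
Σ_{j=0}^{5} (-1)^j C(5,j)(12-j)!
= C(5,0)·12! - C(5,1)·11! + C(5,2)·10! - C(5,3)·9! + C(5,4)·8! - C(5,5)·7!
= 479001600 - 199584000 + 36288000 - 3628800 + 201600 - 5040
= 312273360

312273360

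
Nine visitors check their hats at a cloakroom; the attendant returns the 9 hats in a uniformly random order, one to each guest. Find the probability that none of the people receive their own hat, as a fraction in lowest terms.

16687/45360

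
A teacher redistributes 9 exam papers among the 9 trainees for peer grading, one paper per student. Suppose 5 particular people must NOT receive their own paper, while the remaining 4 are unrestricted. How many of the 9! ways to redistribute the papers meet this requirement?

Inclusion-exclusion on the 5 forbidden self-matches:
Σ_{j=0}^{5} (-1)^j C(5,j)(9-j)!
= C(5,0)·9! - C(5,1)·8! + C(5,2)·7! - C(5,3)·6! + C(5,4)·5! - C(5,5)·4!
= 362880 - 201600 + 50400 - 7200 + 600 - 24
= 205056

205056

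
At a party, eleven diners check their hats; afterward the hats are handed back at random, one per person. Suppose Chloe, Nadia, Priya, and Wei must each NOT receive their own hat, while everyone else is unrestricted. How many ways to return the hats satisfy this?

27422640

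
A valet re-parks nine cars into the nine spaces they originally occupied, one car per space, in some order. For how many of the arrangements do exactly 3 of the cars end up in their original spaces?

22260

Pick the 3 fixed positions: C(9,3) = 84 ways.
The other 6 form a derangement: !6 = 265.
Total: 84 × 265 = 22260.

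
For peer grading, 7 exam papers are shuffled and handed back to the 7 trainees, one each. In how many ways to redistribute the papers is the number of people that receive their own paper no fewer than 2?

# with exactly i fixed is C(7,i)·!(7-i); sum over i=2..7:
  i=2: C(7,2)·!5 = 21·44 = 924
  i=3: C(7,3)·!4 = 35·9 = 315
  i=4: C(7,4)·!3 = 35·2 = 70
  i=5: C(7,5)·!2 = 21·1 = 21
  i=6: C(7,6)·!1 = 7·0 = 0
  i=7: C(7,7)·!0 = 1·1 = 1
Total = 1331.

1331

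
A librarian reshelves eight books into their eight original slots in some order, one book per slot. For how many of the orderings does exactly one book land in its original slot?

Pick the single fixed position: C(8,1) = 8 ways.
The remaining 7 must be deranged: !7 = 1854.
Total: 8 × 1854 = 14832.

14832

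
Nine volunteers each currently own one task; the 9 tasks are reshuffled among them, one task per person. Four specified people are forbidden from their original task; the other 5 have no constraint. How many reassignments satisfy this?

Let A_j be the event that the j-th constrained one is fixed. By inclusion-exclusion over the 4 events:
Σ_{j=0}^{4} (-1)^j C(4,j)(9-j)!
= C(4,0)·9! - C(4,1)·8! + C(4,2)·7! - C(4,3)·6! + C(4,4)·5!
= 362880 - 161280 + 30240 - 2880 + 120
= 229080

229080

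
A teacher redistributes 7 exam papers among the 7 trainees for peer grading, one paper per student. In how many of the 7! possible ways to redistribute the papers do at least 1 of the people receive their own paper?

3186

Sum C(7,i)·!(7-i) for i = 1..7:
  i=1: C(7,1)·!6 = 7·265 = 1855
  i=2: C(7,2)·!5 = 21·44 = 924
  i=3: C(7,3)·!4 = 35·9 = 315
  i=4: C(7,4)·!3 = 35·2 = 70
  i=5: C(7,5)·!2 = 21·1 = 21
  i=6: C(7,6)·!1 = 7·0 = 0
  i=7: C(7,7)·!0 = 1·1 = 1
Total = 3186.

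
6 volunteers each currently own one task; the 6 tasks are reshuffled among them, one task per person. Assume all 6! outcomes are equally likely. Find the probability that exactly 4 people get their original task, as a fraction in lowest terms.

Favorable outcomes: C(6,4)·!2 = 15·1 = 15.
Total outcomes: 6! = 720.
Probability = 15/720 = 1/48.

1/48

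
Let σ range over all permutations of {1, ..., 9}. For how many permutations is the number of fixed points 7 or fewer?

362879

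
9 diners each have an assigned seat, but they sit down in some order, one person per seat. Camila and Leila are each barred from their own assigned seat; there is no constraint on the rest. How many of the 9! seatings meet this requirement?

Let A_j be the event that the j-th constrained one is fixed. By inclusion-exclusion over the 2 events:
Σ_{j=0}^{2} (-1)^j C(2,j)(9-j)!
= C(2,0)·9! - C(2,1)·8! + C(2,2)·7!
= 362880 - 80640 + 5040
= 287280

287280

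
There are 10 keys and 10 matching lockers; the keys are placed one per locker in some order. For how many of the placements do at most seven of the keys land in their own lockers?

Sum C(10,i)·!(10-i) for i = 0..7:
  i=0: C(10,0)·!10 = 1·1334961 = 1334961
  i=1: C(10,1)·!9 = 10·133496 = 1334960
  i=2: C(10,2)·!8 = 45·14833 = 667485
  i=3: C(10,3)·!7 = 120·1854 = 222480
  i=4: C(10,4)·!6 = 210·265 = 55650
  i=5: C(10,5)·!5 = 252·44 = 11088
  i=6: C(10,6)·!4 = 210·9 = 1890
  i=7: C(10,7)·!3 = 120·2 = 240
Total = 3628754.

3628754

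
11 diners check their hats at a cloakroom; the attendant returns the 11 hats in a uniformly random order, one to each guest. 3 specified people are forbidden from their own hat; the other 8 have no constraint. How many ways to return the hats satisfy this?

Inclusion-exclusion on the 3 forbidden self-matches:
Σ_{j=0}^{3} (-1)^j C(3,j)(11-j)!
= C(3,0)·11! - C(3,1)·10! + C(3,2)·9! - C(3,3)·8!
= 39916800 - 10886400 + 1088640 - 40320
= 30078720

30078720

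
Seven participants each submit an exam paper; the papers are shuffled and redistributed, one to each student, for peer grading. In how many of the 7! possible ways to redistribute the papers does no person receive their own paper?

1854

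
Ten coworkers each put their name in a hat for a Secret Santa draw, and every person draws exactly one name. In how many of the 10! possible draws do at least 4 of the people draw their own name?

68914

# with exactly i fixed is C(10,i)·!(10-i); sum over i=4..10:
  i=4: C(10,4)·!6 = 210·265 = 55650
  i=5: C(10,5)·!5 = 252·44 = 11088
  i=6: C(10,6)·!4 = 210·9 = 1890
  i=7: C(10,7)·!3 = 120·2 = 240
  i=8: C(10,8)·!2 = 45·1 = 45
  i=9: C(10,9)·!1 = 10·0 = 0
  i=10: C(10,10)·!0 = 1·1 = 1
Total = 68914.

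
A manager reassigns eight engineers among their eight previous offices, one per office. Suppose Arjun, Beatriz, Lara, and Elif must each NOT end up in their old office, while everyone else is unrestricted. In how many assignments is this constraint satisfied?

24024

Let A_j be the event that the j-th constrained one is fixed. By inclusion-exclusion over the 4 events:
Σ_{j=0}^{4} (-1)^j C(4,j)(8-j)!
= C(4,0)·8! - C(4,1)·7! + C(4,2)·6! - C(4,3)·5! + C(4,4)·4!
= 40320 - 20160 + 4320 - 480 + 24
= 24024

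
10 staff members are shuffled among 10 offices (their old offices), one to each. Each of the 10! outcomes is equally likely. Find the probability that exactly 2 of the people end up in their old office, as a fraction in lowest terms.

Favorable outcomes: C(10,2)·!8 = 45·14833 = 667485.
Total outcomes: 10! = 3628800.
Probability = 667485/3628800 = 2119/11520.

2119/11520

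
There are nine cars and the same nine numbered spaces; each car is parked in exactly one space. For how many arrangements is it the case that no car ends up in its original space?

133496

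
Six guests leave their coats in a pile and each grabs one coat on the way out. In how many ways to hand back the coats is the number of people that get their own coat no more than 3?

Sum C(6,i)·!(6-i) for i = 0..3:
  i=0: C(6,0)·!6 = 1·265 = 265
  i=1: C(6,1)·!5 = 6·44 = 264
  i=2: C(6,2)·!4 = 15·9 = 135
  i=3: C(6,3)·!3 = 20·2 = 40
Total = 704.

704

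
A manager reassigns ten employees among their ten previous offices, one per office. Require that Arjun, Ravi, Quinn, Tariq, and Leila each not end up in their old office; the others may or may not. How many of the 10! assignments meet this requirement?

2170680

Let A_j be the event that the j-th constrained one is fixed. By inclusion-exclusion over the 5 events:
Σ_{j=0}^{5} (-1)^j C(5,j)(10-j)!
= C(5,0)·10! - C(5,1)·9! + C(5,2)·8! - C(5,3)·7! + C(5,4)·6! - C(5,5)·5!
= 3628800 - 1814400 + 403200 - 50400 + 3600 - 120
= 2170680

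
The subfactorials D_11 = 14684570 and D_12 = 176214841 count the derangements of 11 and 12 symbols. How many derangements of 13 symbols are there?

D_13 = (13-1)·(D_12 + D_11) = 12·(176214841 + 14684570) = 12·190899411 = 2290792932.

2290792932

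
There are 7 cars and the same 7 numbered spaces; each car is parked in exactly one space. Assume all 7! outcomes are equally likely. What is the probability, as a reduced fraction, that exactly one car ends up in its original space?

Favorable outcomes: C(7,1)·!6 = 7·265 = 1855.
Total outcomes: 7! = 5040.
Probability = 1855/5040 = 53/144.

53/144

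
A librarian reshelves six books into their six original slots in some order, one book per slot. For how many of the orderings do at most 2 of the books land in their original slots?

Sum C(6,i)·!(6-i) for i = 0..2:
  i=0: C(6,0)·!6 = 1·265 = 265
  i=1: C(6,1)·!5 = 6·44 = 264
  i=2: C(6,2)·!4 = 15·9 = 135
Total = 664.

664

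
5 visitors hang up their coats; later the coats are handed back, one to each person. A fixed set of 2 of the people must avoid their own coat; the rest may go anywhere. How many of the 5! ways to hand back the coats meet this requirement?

78

Let A_j be the event that the j-th constrained one is fixed. By inclusion-exclusion over the 2 events:
Σ_{j=0}^{2} (-1)^j C(2,j)(5-j)!
= C(2,0)·5! - C(2,1)·4! + C(2,2)·3!
= 120 - 48 + 6
= 78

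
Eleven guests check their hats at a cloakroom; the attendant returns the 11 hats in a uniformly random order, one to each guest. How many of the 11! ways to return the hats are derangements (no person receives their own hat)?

14684570

The subfactorial !11 = [11!/e] (nearest integer).
11! = 39916800, and 39916800/e ≈ 14684570.08, so !11 = 14684570.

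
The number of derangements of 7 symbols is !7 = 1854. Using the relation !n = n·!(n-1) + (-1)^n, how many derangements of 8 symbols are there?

!8 = 8·1854 + 1 = 14833.

14833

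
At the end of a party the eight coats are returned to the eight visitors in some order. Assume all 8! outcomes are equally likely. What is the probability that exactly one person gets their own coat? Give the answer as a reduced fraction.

Favorable outcomes: C(8,1)·!7 = 8·1854 = 14832.
Total outcomes: 8! = 40320.
Probability = 14832/40320 = 103/280.

103/280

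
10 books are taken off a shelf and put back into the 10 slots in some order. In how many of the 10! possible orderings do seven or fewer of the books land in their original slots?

Sum C(10,i)·!(10-i) for i = 0..7:
  i=0: C(10,0)·!10 = 1·1334961 = 1334961
  i=1: C(10,1)·!9 = 10·133496 = 1334960
  i=2: C(10,2)·!8 = 45·14833 = 667485
  i=3: C(10,3)·!7 = 120·1854 = 222480
  i=4: C(10,4)·!6 = 210·265 = 55650
  i=5: C(10,5)·!5 = 252·44 = 11088
  i=6: C(10,6)·!4 = 210·9 = 1890
  i=7: C(10,7)·!3 = 120·2 = 240
Total = 3628754.

3628754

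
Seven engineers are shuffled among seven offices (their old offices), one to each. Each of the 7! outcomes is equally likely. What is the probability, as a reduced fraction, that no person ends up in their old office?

103/280

Favorable outcomes: !7 = 1854.
Total outcomes: 7! = 5040.
Probability = 1854/5040 = 103/280.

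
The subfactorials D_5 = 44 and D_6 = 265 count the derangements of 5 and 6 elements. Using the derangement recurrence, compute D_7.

D_7 = (7-1)·(D_6 + D_5) = 6·(265 + 44) = 6·309 = 1854.

1854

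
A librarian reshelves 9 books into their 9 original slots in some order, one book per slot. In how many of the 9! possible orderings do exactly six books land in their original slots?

168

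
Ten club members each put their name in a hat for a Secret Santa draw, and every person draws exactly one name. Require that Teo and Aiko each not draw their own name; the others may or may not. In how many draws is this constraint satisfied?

2943360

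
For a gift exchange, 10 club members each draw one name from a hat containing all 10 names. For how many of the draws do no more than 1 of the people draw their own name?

2669921

# with exactly i fixed is C(10,i)·!(10-i); sum over i=0..1:
  i=0: C(10,0)·!10 = 1·1334961 = 1334961
  i=1: C(10,1)·!9 = 10·133496 = 1334960
Total = 2669921.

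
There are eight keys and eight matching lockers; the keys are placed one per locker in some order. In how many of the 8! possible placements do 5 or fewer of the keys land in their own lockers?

40291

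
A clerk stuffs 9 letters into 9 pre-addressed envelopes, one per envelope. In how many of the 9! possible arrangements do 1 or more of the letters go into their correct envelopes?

229384

# with exactly i fixed is C(9,i)·!(9-i); sum over i=1..9:
  i=1: C(9,1)·!8 = 9·14833 = 133497
  i=2: C(9,2)·!7 = 36·1854 = 66744
  i=3: C(9,3)·!6 = 84·265 = 22260
  i=4: C(9,4)·!5 = 126·44 = 5544
  i=5: C(9,5)·!4 = 126·9 = 1134
  i=6: C(9,6)·!3 = 84·2 = 168
  i=7: C(9,7)·!2 = 36·1 = 36
  i=8: C(9,8)·!1 = 9·0 = 0
  i=9: C(9,9)·!0 = 1·1 = 1
Total = 229384.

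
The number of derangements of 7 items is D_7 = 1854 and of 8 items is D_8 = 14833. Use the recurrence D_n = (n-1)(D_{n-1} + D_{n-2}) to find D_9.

133496

D_9 = (9-1)·(D_8 + D_7) = 8·(14833 + 1854) = 8·16687 = 133496.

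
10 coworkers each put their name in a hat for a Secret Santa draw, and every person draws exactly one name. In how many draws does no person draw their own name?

By inclusion-exclusion, !10 = Σ (-1)^k · 10!/k! for k=0..10
= 10! - 10!/1! + 10!/2! - 10!/3! + 10!/4! - 10!/5! + 10!/6! - 10!/7! + 10!/8! - 10!/9! + 10!/10!
= 3628800 - 3628800 + 1814400 - 604800 + 151200 - 30240 + 5040 - 720 + 90 - 10 + 1
= 1334961

1334961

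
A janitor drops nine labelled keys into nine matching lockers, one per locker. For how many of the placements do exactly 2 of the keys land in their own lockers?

Pick the 2 fixed positions: C(9,2) = 36 ways.
The other 7 form a derangement: !7 = 1854.
Total: 36 × 1854 = 66744.

66744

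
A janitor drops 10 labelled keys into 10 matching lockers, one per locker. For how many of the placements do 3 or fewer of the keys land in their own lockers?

Sum C(10,i)·!(10-i) for i = 0..3:
  i=0: C(10,0)·!10 = 1·1334961 = 1334961
  i=1: C(10,1)·!9 = 10·133496 = 1334960
  i=2: C(10,2)·!8 = 45·14833 = 667485
  i=3: C(10,3)·!7 = 120·1854 = 222480
Total = 3559886.

3559886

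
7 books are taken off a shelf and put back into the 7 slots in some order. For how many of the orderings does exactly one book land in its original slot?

1855

Choose which one of the 7 is fixed: C(7,1) = 7.
The remaining 6 must be deranged: !6 = 265.
Total: 7 × 265 = 1855.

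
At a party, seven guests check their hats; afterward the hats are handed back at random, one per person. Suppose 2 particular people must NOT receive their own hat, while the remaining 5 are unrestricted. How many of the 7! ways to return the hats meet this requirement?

Inclusion-exclusion on the 2 forbidden self-matches:
Σ_{j=0}^{2} (-1)^j C(2,j)(7-j)!
= C(2,0)·7! - C(2,1)·6! + C(2,2)·5!
= 5040 - 1440 + 120
= 3720

3720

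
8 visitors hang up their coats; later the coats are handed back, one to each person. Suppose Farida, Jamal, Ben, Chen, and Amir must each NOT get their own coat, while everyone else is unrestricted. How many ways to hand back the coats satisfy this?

Inclusion-exclusion on the 5 forbidden self-matches:
Σ_{j=0}^{5} (-1)^j C(5,j)(8-j)!
= C(5,0)·8! - C(5,1)·7! + C(5,2)·6! - C(5,3)·5! + C(5,4)·4! - C(5,5)·3!
= 40320 - 25200 + 7200 - 1200 + 120 - 6
= 21234

21234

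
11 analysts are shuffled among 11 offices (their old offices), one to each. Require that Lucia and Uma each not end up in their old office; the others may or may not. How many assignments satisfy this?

33022080

Inclusion-exclusion on the 2 forbidden self-matches:
Σ_{j=0}^{2} (-1)^j C(2,j)(11-j)!
= C(2,0)·11! - C(2,1)·10! + C(2,2)·9!
= 39916800 - 7257600 + 362880
= 33022080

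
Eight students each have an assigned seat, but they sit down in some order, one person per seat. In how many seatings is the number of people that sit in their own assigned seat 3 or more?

3235

Sum C(8,i)·!(8-i) for i = 3..8:
  i=3: C(8,3)·!5 = 56·44 = 2464
  i=4: C(8,4)·!4 = 70·9 = 630
  i=5: C(8,5)·!3 = 56·2 = 112
  i=6: C(8,6)·!2 = 28·1 = 28
  i=7: C(8,7)·!1 = 8·0 = 0
  i=8: C(8,8)·!0 = 1·1 = 1
Total = 3235.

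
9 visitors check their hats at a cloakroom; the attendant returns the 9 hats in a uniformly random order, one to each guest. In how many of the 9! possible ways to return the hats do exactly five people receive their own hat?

1134

Choose which 5 of the 9 are fixed: C(9,5) = 126.
The other 4 form a derangement: !4 = 9.
Total: 126 × 9 = 1134.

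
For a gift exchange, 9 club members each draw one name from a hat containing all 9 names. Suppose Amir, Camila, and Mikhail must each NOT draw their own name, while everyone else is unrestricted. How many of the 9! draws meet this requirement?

256320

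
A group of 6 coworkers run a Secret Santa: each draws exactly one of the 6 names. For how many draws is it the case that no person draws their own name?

The subfactorial !6 = [6!/e] (nearest integer).
6! = 720, and 720/e ≈ 264.87, so !6 = 265.

265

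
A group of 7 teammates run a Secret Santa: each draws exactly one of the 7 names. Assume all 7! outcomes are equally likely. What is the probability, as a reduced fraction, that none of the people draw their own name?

103/280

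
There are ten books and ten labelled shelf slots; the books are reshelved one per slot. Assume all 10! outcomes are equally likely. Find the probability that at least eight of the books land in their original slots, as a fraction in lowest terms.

23/1814400

Favorable outcomes: Σ_{i≥8} C(10,i)·!(10-i) = 45·1 + 10·0 + 1·1 = 46.
Total outcomes: 10! = 3628800.
Probability = 46/3628800 = 23/1814400.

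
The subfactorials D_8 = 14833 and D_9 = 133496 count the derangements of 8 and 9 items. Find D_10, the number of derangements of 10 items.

1334961

D_10 = (10-1)·(D_9 + D_8) = 9·(133496 + 14833) = 9·148329 = 1334961.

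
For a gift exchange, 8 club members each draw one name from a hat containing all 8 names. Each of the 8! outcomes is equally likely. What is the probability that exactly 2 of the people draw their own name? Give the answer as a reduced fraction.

Favorable outcomes: C(8,2)·!6 = 28·265 = 7420.
Total outcomes: 8! = 40320.
Probability = 7420/40320 = 53/288.

53/288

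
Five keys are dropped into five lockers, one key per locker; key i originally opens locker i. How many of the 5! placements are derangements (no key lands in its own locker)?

!5 is the nearest integer to 5!/e.
5! = 120, and 120/e ≈ 44.15, so !5 = 44.

44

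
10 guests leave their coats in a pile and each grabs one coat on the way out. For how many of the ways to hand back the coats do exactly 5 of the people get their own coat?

11088

Pick the 5 fixed positions: C(10,5) = 252 ways.
The other 5 form a derangement: !5 = 44.
Total: 252 × 44 = 11088.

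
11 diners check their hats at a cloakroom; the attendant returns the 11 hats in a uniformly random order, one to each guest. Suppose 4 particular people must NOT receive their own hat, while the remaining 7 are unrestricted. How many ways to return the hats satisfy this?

27422640

Let A_j be the event that the j-th constrained one is fixed. By inclusion-exclusion over the 4 events:
Σ_{j=0}^{4} (-1)^j C(4,j)(11-j)!
= C(4,0)·11! - C(4,1)·10! + C(4,2)·9! - C(4,3)·8! + C(4,4)·7!
= 39916800 - 14515200 + 2177280 - 161280 + 5040
= 27422640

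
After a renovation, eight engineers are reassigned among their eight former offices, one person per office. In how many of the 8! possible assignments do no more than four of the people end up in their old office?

# with exactly i fixed is C(8,i)·!(8-i); sum over i=0..4:
  i=0: C(8,0)·!8 = 1·14833 = 14833
  i=1: C(8,1)·!7 = 8·1854 = 14832
  i=2: C(8,2)·!6 = 28·265 = 7420
  i=3: C(8,3)·!5 = 56·44 = 2464
  i=4: C(8,4)·!4 = 70·9 = 630
Total = 40179.

40179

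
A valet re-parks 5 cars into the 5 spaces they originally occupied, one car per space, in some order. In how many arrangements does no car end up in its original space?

44

Recurrence: !5 = 4·(!4 + !3).
!5 = 4·(9 + 2) = 4·11 = 44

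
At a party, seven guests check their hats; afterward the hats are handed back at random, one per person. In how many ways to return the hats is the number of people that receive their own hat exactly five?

21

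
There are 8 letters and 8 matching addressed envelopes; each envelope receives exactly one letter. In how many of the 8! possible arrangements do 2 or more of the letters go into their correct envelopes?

10655

Sum C(8,i)·!(8-i) for i = 2..8:
  i=2: C(8,2)·!6 = 28·265 = 7420
  i=3: C(8,3)·!5 = 56·44 = 2464
  i=4: C(8,4)·!4 = 70·9 = 630
  i=5: C(8,5)·!3 = 56·2 = 112
  i=6: C(8,6)·!2 = 28·1 = 28
  i=7: C(8,7)·!1 = 8·0 = 0
  i=8: C(8,8)·!0 = 1·1 = 1
Total = 10655.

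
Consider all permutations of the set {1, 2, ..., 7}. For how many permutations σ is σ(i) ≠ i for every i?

1854

!7 is the nearest integer to 7!/e.
7! = 5040, and 5040/e ≈ 1854.11, so !7 = 1854.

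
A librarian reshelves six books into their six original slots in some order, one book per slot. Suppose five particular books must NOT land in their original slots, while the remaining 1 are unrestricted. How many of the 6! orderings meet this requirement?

Inclusion-exclusion on the 5 forbidden self-matches:
Σ_{j=0}^{5} (-1)^j C(5,j)(6-j)!
= C(5,0)·6! - C(5,1)·5! + C(5,2)·4! - C(5,3)·3! + C(5,4)·2! - C(5,5)·1!
= 720 - 600 + 240 - 60 + 10 - 1
= 309

309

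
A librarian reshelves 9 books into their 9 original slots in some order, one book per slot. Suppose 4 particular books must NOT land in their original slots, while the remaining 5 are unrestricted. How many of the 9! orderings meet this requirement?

Inclusion-exclusion on the 4 forbidden self-matches:
Σ_{j=0}^{4} (-1)^j C(4,j)(9-j)!
= C(4,0)·9! - C(4,1)·8! + C(4,2)·7! - C(4,3)·6! + C(4,4)·5!
= 362880 - 161280 + 30240 - 2880 + 120
= 229080

229080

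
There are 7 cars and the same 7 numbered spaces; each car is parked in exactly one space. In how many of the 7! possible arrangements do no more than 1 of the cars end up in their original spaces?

Sum C(7,i)·!(7-i) for i = 0..1:
  i=0: C(7,0)·!7 = 1·1854 = 1854
  i=1: C(7,1)·!6 = 7·265 = 1855
Total = 3709.

3709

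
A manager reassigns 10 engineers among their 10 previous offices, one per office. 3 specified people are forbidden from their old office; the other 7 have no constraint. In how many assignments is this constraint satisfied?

2656080

Let A_j be the event that the j-th constrained one is fixed. By inclusion-exclusion over the 3 events:
Σ_{j=0}^{3} (-1)^j C(3,j)(10-j)!
= C(3,0)·10! - C(3,1)·9! + C(3,2)·8! - C(3,3)·7!
= 3628800 - 1088640 + 120960 - 5040
= 2656080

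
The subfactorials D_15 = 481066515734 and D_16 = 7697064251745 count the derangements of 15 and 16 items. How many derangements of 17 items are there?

D_17 = (17-1)·(D_16 + D_15) = 16·(7697064251745 + 481066515734) = 16·8178130767479 = 130850092279664.

130850092279664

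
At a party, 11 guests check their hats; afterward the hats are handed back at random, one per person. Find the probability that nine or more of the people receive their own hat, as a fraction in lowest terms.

1/712800

Favorable outcomes: Σ_{i≥9} C(11,i)·!(11-i) = 55·1 + 11·0 + 1·1 = 56.
Total outcomes: 11! = 39916800.
Probability = 56/39916800 = 1/712800.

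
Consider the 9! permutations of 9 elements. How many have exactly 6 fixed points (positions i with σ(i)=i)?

Pick the 6 fixed positions: C(9,6) = 84 ways.
The remaining 3 must be deranged: !3 = 2.
Total: 84 × 2 = 168.

168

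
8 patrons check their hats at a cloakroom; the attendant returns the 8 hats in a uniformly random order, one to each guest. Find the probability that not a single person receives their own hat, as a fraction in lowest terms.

Favorable outcomes: !8 = 14833.
Total outcomes: 8! = 40320.
Probability = 14833/40320 = 2119/5760.

2119/5760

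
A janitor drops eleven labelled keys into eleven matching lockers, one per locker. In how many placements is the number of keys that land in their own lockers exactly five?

Pick the 5 fixed positions: C(11,5) = 462 ways.
The remaining 6 must be deranged: !6 = 265.
Total: 462 × 265 = 122430.

122430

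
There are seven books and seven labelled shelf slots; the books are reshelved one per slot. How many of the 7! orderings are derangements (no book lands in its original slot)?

!7 is the nearest integer to 7!/e.
7! = 5040, and 5040/e ≈ 1854.11, so !7 = 1854.

1854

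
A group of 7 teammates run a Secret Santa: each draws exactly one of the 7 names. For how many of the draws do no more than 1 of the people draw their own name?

3709

# with exactly i fixed is C(7,i)·!(7-i); sum over i=0..1:
  i=0: C(7,0)·!7 = 1·1854 = 1854
  i=1: C(7,1)·!6 = 7·265 = 1855
Total = 3709.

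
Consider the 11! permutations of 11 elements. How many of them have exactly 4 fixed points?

Choose which 4 of the 11 are fixed: C(11,4) = 330.
The remaining 7 must be deranged: !7 = 1854.
Total: 330 × 1854 = 611820.

611820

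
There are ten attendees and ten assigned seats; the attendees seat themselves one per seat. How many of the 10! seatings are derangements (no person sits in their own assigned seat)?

Recurrence: !10 = 10·!9 + (-1)^10.
!10 = 10·133496 + 1 = 1334961

1334961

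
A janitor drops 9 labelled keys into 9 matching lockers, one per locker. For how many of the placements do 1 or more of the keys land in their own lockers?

Sum C(9,i)·!(9-i) for i = 1..9:
  i=1: C(9,1)·!8 = 9·14833 = 133497
  i=2: C(9,2)·!7 = 36·1854 = 66744
  i=3: C(9,3)·!6 = 84·265 = 22260
  i=4: C(9,4)·!5 = 126·44 = 5544
  i=5: C(9,5)·!4 = 126·9 = 1134
  i=6: C(9,6)·!3 = 84·2 = 168
  i=7: C(9,7)·!2 = 36·1 = 36
  i=8: C(9,8)·!1 = 9·0 = 0
  i=9: C(9,9)·!0 = 1·1 = 1
Total = 229384.

229384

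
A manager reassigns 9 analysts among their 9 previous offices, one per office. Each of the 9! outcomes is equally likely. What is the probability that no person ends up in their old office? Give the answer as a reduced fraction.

16687/45360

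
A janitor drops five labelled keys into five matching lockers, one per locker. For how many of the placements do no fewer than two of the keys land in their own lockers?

# with exactly i fixed is C(5,i)·!(5-i); sum over i=2..5:
  i=2: C(5,2)·!3 = 10·2 = 20
  i=3: C(5,3)·!2 = 10·1 = 10
  i=4: C(5,4)·!1 = 5·0 = 0
  i=5: C(5,5)·!0 = 1·1 = 1
Total = 31.

31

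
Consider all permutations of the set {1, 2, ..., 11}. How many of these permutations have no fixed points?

14684570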